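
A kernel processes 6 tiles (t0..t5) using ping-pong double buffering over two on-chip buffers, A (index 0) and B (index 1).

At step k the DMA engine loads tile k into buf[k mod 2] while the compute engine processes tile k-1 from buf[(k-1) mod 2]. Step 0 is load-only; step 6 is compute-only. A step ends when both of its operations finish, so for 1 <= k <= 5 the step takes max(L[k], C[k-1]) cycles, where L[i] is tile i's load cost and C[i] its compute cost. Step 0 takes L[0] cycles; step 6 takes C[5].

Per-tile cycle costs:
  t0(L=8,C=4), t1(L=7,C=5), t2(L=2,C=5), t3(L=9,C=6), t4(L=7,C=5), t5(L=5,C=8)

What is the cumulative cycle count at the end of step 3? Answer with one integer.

end_cycle[3] = 29

k=0 load=t0/8c comp=- wait=8 total=8
k=1 load=t1/7c comp=t0/4c wait=7 total=15
k=2 load=t2/2c comp=t1/5c wait=5 total=20
k=3 load=t3/9c comp=t2/5c wait=9 total=29
k=4 load=t4/7c comp=t3/6c wait=7 total=36
k=5 load=t5/5c comp=t4/5c wait=5 total=41
k=6 load=- comp=t5/8c wait=8 total=49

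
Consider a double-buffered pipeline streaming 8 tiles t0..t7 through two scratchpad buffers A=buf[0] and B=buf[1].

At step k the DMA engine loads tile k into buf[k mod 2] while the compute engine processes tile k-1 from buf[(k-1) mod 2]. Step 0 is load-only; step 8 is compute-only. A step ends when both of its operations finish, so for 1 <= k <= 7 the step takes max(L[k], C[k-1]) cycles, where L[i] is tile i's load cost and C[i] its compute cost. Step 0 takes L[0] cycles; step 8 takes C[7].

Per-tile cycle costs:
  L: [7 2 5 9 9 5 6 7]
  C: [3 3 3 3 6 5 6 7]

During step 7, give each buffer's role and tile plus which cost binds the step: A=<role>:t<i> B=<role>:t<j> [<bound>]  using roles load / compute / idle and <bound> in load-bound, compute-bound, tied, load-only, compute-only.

step 0: L[0]=7 → dur=7, Σ=7 | A=load:t0 B=idle [load-only]
step 1: L[1]=2 C[0]=3 → dur=3, Σ=10 | A=compute:t0 B=load:t1 [compute-bound]
step 2: L[2]=5 C[1]=3 → dur=5, Σ=15 | A=load:t2 B=compute:t1 [load-bound]
step 3: L[3]=9 C[2]=3 → dur=9, Σ=24 | A=compute:t2 B=load:t3 [load-bound]
step 4: L[4]=9 C[3]=3 → dur=9, Σ=33 | A=load:t4 B=compute:t3 [load-bound]
step 5: L[5]=5 C[4]=6 → dur=6, Σ=39 | A=compute:t4 B=load:t5 [compute-bound]
step 6: L[6]=6 C[5]=5 → dur=6, Σ=45 | A=load:t6 B=compute:t5 [load-bound]
step 7: L[7]=7 C[6]=6 → dur=7, Σ=52 | A=compute:t6 B=load:t7 [load-bound]
step 8: C[7]=7 → dur=7, Σ=59 | A=idle B=compute:t7 [compute-only]

step 7: A=compute:t6 B=load:t7 [load-bound]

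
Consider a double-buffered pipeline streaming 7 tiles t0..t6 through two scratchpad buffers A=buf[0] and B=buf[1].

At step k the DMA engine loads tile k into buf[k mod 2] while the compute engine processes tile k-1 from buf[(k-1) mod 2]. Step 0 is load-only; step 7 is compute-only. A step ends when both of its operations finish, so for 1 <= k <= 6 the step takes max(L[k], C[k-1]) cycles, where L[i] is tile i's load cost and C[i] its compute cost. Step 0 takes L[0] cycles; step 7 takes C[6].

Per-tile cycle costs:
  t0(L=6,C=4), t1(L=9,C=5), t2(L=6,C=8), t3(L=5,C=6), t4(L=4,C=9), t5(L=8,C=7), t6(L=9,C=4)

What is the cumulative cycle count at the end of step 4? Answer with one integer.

end_cycle[4] = 35

step 0: L[0]=6 → dur=6, Σ=6 | A=load:t0 B=idle [load-only]
step 1: L[1]=9 C[0]=4 → dur=9, Σ=15 | A=compute:t0 B=load:t1 [load-bound]
step 2: L[2]=6 C[1]=5 → dur=6, Σ=21 | A=load:t2 B=compute:t1 [load-bound]
step 3: L[3]=5 C[2]=8 → dur=8, Σ=29 | A=compute:t2 B=load:t3 [compute-bound]
step 4: L[4]=4 C[3]=6 → dur=6, Σ=35 | A=load:t4 B=compute:t3 [compute-bound]
step 5: L[5]=8 C[4]=9 → dur=9, Σ=44 | A=compute:t4 B=load:t5 [compute-bound]
step 6: L[6]=9 C[5]=7 → dur=9, Σ=53 | A=load:t6 B=compute:t5 [load-bound]
step 7: C[6]=4 → dur=4, Σ=57 | A=compute:t6 B=idle [compute-only]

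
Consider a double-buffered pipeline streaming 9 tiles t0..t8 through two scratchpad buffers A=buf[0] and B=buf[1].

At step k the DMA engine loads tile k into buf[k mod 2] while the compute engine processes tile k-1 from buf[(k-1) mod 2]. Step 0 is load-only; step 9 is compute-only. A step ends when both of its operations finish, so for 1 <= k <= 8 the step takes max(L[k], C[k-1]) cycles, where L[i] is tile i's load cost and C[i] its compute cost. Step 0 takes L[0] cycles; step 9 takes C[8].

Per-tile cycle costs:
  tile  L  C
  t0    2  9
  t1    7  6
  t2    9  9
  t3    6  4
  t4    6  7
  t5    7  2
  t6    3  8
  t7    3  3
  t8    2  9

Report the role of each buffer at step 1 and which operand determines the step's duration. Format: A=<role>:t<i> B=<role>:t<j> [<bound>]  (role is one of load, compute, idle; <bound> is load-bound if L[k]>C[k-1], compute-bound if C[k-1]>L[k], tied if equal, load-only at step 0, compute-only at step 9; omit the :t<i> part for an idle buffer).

step 0: L[0]=2 → dur=2, Σ=2 | A=load:t0 B=idle [load-only]
step 1: L[1]=7 C[0]=9 → dur=9, Σ=11 | A=compute:t0 B=load:t1 [compute-bound]
step 2: L[2]=9 C[1]=6 → dur=9, Σ=20 | A=load:t2 B=compute:t1 [load-bound]
step 3: L[3]=6 C[2]=9 → dur=9, Σ=29 | A=compute:t2 B=load:t3 [compute-bound]
step 4: L[4]=6 C[3]=4 → dur=6, Σ=35 | A=load:t4 B=compute:t3 [load-bound]
step 5: L[5]=7 C[4]=7 → dur=7, Σ=42 | A=compute:t4 B=load:t5 [tied]
step 6: L[6]=3 C[5]=2 → dur=3, Σ=45 | A=load:t6 B=compute:t5 [load-bound]
step 7: L[7]=3 C[6]=8 → dur=8, Σ=53 | A=compute:t6 B=load:t7 [compute-bound]
step 8: L[8]=2 C[7]=3 → dur=3, Σ=56 | A=load:t8 B=compute:t7 [compute-bound]
step 9: C[8]=9 → dur=9, Σ=65 | A=compute:t8 B=idle [compute-only]

step 1: A=compute:t0 B=load:t1 [compute-bound]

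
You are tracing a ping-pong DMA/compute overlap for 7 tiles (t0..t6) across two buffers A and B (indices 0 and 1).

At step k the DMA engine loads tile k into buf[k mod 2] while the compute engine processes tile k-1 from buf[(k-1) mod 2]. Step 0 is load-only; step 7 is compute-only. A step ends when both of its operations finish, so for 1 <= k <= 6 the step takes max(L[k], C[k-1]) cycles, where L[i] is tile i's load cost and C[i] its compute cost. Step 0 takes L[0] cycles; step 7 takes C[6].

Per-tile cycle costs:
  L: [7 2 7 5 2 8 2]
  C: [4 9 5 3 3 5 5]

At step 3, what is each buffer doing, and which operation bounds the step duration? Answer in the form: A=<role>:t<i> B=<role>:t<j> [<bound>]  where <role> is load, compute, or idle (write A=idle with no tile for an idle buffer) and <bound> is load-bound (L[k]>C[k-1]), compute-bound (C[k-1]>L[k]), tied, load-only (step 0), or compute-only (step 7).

step 3: A=compute:t2 B=load:t3 [tied]

  0. 7=7c; end=7; A:t0 B:-
  1. max(2,4)=4c; end=11; A:t0 B:t1
  2. max(7,9)=9c; end=20; A:t2 B:t1
  3. max(5,5)=5c; end=25; A:t2 B:t3
  4. max(2,3)=3c; end=28; A:t4 B:t3
  5. max(8,3)=8c; end=36; A:t4 B:t5
  6. max(2,5)=5c; end=41; A:t6 B:t5
  7. 5=5c; end=46; A:t6 B:t5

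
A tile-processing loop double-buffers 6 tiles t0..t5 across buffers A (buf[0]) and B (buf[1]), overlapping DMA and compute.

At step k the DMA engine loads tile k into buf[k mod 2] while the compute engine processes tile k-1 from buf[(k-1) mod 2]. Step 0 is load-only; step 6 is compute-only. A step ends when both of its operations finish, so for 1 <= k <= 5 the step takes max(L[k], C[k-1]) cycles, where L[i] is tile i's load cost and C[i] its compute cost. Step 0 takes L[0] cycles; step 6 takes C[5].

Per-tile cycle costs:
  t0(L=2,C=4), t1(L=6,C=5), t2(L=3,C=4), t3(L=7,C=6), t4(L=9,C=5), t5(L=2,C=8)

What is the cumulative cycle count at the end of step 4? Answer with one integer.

end_cycle[4] = 29

k=0 load=t0/2c comp=- wait=2 total=2
k=1 load=t1/6c comp=t0/4c wait=6 total=8
k=2 load=t2/3c comp=t1/5c wait=5 total=13
k=3 load=t3/7c comp=t2/4c wait=7 total=20
k=4 load=t4/9c comp=t3/6c wait=9 total=29
k=5 load=t5/2c comp=t4/5c wait=5 total=34
k=6 load=- comp=t5/8c wait=8 total=42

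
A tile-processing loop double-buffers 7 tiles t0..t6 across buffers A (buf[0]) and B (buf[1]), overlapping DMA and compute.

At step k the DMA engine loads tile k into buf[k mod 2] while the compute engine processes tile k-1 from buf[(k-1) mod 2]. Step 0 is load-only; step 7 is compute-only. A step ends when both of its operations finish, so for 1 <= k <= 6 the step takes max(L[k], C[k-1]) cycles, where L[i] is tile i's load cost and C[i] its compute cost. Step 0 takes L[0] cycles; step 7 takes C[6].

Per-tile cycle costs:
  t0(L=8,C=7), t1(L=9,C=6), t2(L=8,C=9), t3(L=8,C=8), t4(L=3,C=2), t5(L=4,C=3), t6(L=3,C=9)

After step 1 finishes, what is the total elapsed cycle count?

  0. 8=8c; end=8; A:t0 B:-
  1. max(9,7)=9c; end=17; A:t0 B:t1
  2. max(8,6)=8c; end=25; A:t2 B:t1
  3. max(8,9)=9c; end=34; A:t2 B:t3
  4. max(3,8)=8c; end=42; A:t4 B:t3
  5. max(4,2)=4c; end=46; A:t4 B:t5
  6. max(3,3)=3c; end=49; A:t6 B:t5
  7. 9=9c; end=58; A:t6 B:t5

end_cycle[1] = 17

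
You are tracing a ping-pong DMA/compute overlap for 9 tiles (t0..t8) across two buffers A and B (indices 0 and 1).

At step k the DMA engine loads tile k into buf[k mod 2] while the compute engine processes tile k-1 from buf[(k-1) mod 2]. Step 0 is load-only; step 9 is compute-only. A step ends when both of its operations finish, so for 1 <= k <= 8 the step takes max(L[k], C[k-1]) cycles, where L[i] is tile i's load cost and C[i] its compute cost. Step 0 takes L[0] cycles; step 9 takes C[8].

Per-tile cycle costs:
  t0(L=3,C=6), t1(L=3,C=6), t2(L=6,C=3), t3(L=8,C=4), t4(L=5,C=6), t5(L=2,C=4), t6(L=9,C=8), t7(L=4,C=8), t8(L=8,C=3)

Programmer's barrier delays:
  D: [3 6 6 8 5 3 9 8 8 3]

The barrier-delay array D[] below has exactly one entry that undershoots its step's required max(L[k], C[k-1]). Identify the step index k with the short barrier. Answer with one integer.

hazard at step 5

k=0 barrier L[0]=3→3c, D[0]=3 ok
k=1 barrier max(L[1]=3,C[0]=6)→6c, D[1]=6 ok
k=2 barrier max(L[2]=6,C[1]=6)→6c, D[2]=6 ok
k=3 barrier max(L[3]=8,C[2]=3)→8c, D[3]=8 ok
k=4 barrier max(L[4]=5,C[3]=4)→5c, D[4]=5 ok
k=5 barrier max(L[5]=2,C[4]=6)→6c, D[5]=3 SHORT
k=6 barrier max(L[6]=9,C[5]=4)→9c, D[6]=9 ok
k=7 barrier max(L[7]=4,C[6]=8)→8c, D[7]=8 ok
k=8 barrier max(L[8]=8,C[7]=8)→8c, D[8]=8 ok
k=9 barrier C[8]=3→3c, D[9]=3 ok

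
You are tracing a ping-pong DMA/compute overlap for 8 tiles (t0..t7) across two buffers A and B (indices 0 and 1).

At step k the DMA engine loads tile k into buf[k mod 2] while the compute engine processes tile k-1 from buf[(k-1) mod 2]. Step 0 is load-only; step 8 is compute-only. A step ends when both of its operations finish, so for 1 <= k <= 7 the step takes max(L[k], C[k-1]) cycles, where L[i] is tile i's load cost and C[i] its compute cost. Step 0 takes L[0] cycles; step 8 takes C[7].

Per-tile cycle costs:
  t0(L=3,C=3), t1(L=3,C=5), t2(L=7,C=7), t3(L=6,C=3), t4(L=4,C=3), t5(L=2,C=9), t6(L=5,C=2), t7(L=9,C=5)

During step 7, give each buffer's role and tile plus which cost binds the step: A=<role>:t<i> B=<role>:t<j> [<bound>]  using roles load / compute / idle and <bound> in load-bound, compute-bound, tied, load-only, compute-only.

step 7: A=compute:t6 B=load:t7 [load-bound]

step 0: L[0]=3 → dur=3, Σ=3 | A=load:t0 B=idle [load-only]
step 1: L[1]=3 C[0]=3 → dur=3, Σ=6 | A=compute:t0 B=load:t1 [tied]
step 2: L[2]=7 C[1]=5 → dur=7, Σ=13 | A=load:t2 B=compute:t1 [load-bound]
step 3: L[3]=6 C[2]=7 → dur=7, Σ=20 | A=compute:t2 B=load:t3 [compute-bound]
step 4: L[4]=4 C[3]=3 → dur=4, Σ=24 | A=load:t4 B=compute:t3 [load-bound]
step 5: L[5]=2 C[4]=3 → dur=3, Σ=27 | A=compute:t4 B=load:t5 [compute-bound]
step 6: L[6]=5 C[5]=9 → dur=9, Σ=36 | A=load:t6 B=compute:t5 [compute-bound]
step 7: L[7]=9 C[6]=2 → dur=9, Σ=45 | A=compute:t6 B=load:t7 [load-bound]
step 8: C[7]=5 → dur=5, Σ=50 | A=idle B=compute:t7 [compute-only]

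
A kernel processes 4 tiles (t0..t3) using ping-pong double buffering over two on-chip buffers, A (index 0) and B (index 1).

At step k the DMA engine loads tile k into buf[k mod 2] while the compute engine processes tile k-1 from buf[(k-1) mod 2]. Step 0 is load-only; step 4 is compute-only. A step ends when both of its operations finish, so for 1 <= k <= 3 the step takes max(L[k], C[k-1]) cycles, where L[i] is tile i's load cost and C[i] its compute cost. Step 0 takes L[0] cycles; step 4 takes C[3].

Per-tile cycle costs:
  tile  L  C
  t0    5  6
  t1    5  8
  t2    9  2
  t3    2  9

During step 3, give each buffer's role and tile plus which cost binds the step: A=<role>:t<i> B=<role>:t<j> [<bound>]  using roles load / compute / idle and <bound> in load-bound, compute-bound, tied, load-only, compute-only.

step 3: A=compute:t2 B=load:t3 [tied]

  0. 5=5c; end=5; A:t0 B:-
  1. max(5,6)=6c; end=11; A:t0 B:t1
  2. max(9,8)=9c; end=20; A:t2 B:t1
  3. max(2,2)=2c; end=22; A:t2 B:t3
  4. 9=9c; end=31; A:t2 B:t3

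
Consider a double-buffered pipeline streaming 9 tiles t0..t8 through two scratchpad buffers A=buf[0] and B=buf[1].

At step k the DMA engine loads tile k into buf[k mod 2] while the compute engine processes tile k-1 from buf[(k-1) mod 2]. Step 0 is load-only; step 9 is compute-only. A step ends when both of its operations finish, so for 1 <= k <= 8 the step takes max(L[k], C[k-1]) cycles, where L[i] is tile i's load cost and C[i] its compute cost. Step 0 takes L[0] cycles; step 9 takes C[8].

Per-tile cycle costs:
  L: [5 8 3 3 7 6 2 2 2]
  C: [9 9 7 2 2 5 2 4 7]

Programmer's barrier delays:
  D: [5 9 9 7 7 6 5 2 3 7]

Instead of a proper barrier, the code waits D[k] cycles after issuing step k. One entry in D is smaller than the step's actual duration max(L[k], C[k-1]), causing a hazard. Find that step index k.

[0] required=L[0]=5=5 vs D=5 ok
[1] required=max(L[1]=8,C[0]=9)=9 vs D=9 ok
[2] required=max(L[2]=3,C[1]=9)=9 vs D=9 ok
[3] required=max(L[3]=3,C[2]=7)=7 vs D=7 ok
[4] required=max(L[4]=7,C[3]=2)=7 vs D=7 ok
[5] required=max(L[5]=6,C[4]=2)=6 vs D=6 ok
[6] required=max(L[6]=2,C[5]=5)=5 vs D=5 ok
[7] required=max(L[7]=2,C[6]=2)=2 vs D=2 ok
[8] required=max(L[8]=2,C[7]=4)=4 vs D=3 SHORT
[9] required=C[8]=7=7 vs D=7 ok

hazard at step 8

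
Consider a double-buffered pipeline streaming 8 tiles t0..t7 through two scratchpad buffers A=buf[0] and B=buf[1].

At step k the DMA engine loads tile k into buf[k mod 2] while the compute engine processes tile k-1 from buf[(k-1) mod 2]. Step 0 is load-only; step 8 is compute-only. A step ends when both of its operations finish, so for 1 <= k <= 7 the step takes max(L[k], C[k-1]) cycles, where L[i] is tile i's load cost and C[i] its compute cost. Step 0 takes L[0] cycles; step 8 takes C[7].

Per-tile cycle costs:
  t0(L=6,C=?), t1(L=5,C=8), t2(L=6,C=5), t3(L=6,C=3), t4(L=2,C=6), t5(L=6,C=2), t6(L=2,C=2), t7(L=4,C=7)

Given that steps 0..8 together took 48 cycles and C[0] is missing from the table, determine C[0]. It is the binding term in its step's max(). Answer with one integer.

C[0] = 6

step 0 | dur = L[0]=6 = 6
step 1 | dur = max(L[1]=5, C[0]=?) = C[0]  (unknown; binding)
step 2 | dur = max(L[2]=6, C[1]=8) = 8
step 3 | dur = max(L[3]=6, C[2]=5) = 6
step 4 | dur = max(L[4]=2, C[3]=3) = 3
step 5 | dur = max(L[5]=6, C[4]=6) = 6
step 6 | dur = max(L[6]=2, C[5]=2) = 2
step 7 | dur = max(L[7]=4, C[6]=2) = 4
step 8 | dur = C[7]=7 = 7
sum of known step durations = 42
dur[1] = total - known = 48 - 42 = 6
C[0] is the binding max in step 1, so C[0] = dur[1] = 6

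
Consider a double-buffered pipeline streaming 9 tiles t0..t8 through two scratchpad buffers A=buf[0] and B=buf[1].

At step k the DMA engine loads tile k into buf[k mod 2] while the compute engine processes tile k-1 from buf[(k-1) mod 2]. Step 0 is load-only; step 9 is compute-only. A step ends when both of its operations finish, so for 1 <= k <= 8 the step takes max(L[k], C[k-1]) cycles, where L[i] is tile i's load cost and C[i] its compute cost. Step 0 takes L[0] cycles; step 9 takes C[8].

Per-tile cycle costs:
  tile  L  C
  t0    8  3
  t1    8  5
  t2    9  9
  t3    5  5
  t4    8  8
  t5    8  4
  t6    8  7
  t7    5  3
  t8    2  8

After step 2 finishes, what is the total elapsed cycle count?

k=0 load=t0/8c comp=- wait=8 total=8
k=1 load=t1/8c comp=t0/3c wait=8 total=16
k=2 load=t2/9c comp=t1/5c wait=9 total=25
k=3 load=t3/5c comp=t2/9c wait=9 total=34
k=4 load=t4/8c comp=t3/5c wait=8 total=42
k=5 load=t5/8c comp=t4/8c wait=8 total=50
k=6 load=t6/8c comp=t5/4c wait=8 total=58
k=7 load=t7/5c comp=t6/7c wait=7 total=65
k=8 load=t8/2c comp=t7/3c wait=3 total=68
k=9 load=- comp=t8/8c wait=8 total=76

end_cycle[2] = 25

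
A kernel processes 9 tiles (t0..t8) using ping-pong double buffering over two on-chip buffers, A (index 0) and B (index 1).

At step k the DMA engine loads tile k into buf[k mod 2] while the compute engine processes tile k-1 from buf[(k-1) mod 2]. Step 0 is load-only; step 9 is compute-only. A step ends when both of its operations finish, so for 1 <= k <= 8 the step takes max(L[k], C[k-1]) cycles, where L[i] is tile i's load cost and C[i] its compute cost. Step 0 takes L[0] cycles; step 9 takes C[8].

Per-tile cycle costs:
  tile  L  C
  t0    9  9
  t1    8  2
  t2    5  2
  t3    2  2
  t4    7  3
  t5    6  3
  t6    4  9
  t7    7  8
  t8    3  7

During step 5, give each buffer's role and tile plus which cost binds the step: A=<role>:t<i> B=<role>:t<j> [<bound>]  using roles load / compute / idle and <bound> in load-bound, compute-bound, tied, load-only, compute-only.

step 5: A=compute:t4 B=load:t5 [load-bound]

[0] DMA t0→A (9c) ∥ CU idle ⇒ 9c, clock 9
[1] DMA t1→B (8c) ∥ CU A:t0 (9c) ⇒ 9c, clock 18
[2] DMA t2→A (5c) ∥ CU B:t1 (2c) ⇒ 5c, clock 23
[3] DMA t3→B (2c) ∥ CU A:t2 (2c) ⇒ 2c, clock 25
[4] DMA t4→A (7c) ∥ CU B:t3 (2c) ⇒ 7c, clock 32
[5] DMA t5→B (6c) ∥ CU A:t4 (3c) ⇒ 6c, clock 38
[6] DMA t6→A (4c) ∥ CU B:t5 (3c) ⇒ 4c, clock 42
[7] DMA t7→B (7c) ∥ CU A:t6 (9c) ⇒ 9c, clock 51
[8] DMA t8→A (3c) ∥ CU B:t7 (8c) ⇒ 8c, clock 59
[9] DMA idle ∥ CU A:t8 (7c) ⇒ 7c, clock 66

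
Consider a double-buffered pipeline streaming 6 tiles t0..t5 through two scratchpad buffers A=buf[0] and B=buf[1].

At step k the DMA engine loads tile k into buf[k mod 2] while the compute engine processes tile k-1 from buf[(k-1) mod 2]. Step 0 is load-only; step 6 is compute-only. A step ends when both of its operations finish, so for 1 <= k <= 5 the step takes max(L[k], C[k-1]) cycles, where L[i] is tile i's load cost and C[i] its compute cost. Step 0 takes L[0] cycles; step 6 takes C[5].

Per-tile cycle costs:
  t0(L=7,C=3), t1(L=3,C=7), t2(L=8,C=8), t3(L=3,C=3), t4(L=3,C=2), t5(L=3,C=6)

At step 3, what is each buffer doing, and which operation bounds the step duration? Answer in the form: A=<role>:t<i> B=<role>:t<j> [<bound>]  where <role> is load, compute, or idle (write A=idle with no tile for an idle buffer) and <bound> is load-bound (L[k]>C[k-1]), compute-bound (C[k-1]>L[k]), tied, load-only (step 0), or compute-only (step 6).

step 3: A=compute:t2 B=load:t3 [compute-bound]

step 0: L[0]=7 → dur=7, Σ=7 | A=load:t0 B=idle [load-only]
step 1: L[1]=3 C[0]=3 → dur=3, Σ=10 | A=compute:t0 B=load:t1 [tied]
step 2: L[2]=8 C[1]=7 → dur=8, Σ=18 | A=load:t2 B=compute:t1 [load-bound]
step 3: L[3]=3 C[2]=8 → dur=8, Σ=26 | A=compute:t2 B=load:t3 [compute-bound]
step 4: L[4]=3 C[3]=3 → dur=3, Σ=29 | A=load:t4 B=compute:t3 [tied]
step 5: L[5]=3 C[4]=2 → dur=3, Σ=32 | A=compute:t4 B=load:t5 [load-bound]
step 6: C[5]=6 → dur=6, Σ=38 | A=idle B=compute:t5 [compute-only]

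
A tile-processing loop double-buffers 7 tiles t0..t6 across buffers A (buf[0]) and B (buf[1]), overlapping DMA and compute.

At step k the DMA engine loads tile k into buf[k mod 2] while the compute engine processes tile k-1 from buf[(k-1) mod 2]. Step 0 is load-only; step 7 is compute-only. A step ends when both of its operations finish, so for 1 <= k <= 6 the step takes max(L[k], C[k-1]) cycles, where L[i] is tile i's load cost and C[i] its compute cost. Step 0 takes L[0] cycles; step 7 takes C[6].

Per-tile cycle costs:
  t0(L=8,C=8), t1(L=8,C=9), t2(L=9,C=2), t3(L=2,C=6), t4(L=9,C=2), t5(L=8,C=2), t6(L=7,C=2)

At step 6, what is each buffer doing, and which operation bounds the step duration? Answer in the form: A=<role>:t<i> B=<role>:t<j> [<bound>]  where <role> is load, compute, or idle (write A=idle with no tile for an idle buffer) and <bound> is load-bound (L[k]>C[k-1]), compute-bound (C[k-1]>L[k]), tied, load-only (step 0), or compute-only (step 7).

step 6: A=load:t6 B=compute:t5 [load-bound]

  0. 8=8c; end=8; A:t0 B:-
  1. max(8,8)=8c; end=16; A:t0 B:t1
  2. max(9,9)=9c; end=25; A:t2 B:t1
  3. max(2,2)=2c; end=27; A:t2 B:t3
  4. max(9,6)=9c; end=36; A:t4 B:t3
  5. max(8,2)=8c; end=44; A:t4 B:t5
  6. max(7,2)=7c; end=51; A:t6 B:t5
  7. 2=2c; end=53; A:t6 B:t5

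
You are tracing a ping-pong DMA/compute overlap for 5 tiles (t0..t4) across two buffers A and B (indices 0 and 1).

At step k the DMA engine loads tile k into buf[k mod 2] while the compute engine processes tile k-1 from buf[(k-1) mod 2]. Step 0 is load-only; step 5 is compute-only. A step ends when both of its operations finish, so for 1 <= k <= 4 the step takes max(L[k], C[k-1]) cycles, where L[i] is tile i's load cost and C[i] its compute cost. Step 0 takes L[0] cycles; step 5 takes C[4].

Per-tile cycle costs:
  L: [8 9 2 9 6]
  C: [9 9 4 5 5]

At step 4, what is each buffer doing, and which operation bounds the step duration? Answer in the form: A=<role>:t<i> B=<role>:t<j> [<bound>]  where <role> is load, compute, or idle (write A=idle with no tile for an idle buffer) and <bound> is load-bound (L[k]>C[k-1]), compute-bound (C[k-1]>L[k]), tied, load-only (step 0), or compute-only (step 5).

[0] DMA t0→A (8c) ∥ CU idle ⇒ 8c, clock 8
[1] DMA t1→B (9c) ∥ CU A:t0 (9c) ⇒ 9c, clock 17
[2] DMA t2→A (2c) ∥ CU B:t1 (9c) ⇒ 9c, clock 26
[3] DMA t3→B (9c) ∥ CU A:t2 (4c) ⇒ 9c, clock 35
[4] DMA t4→A (6c) ∥ CU B:t3 (5c) ⇒ 6c, clock 41
[5] DMA idle ∥ CU A:t4 (5c) ⇒ 5c, clock 46

step 4: A=load:t4 B=compute:t3 [load-bound]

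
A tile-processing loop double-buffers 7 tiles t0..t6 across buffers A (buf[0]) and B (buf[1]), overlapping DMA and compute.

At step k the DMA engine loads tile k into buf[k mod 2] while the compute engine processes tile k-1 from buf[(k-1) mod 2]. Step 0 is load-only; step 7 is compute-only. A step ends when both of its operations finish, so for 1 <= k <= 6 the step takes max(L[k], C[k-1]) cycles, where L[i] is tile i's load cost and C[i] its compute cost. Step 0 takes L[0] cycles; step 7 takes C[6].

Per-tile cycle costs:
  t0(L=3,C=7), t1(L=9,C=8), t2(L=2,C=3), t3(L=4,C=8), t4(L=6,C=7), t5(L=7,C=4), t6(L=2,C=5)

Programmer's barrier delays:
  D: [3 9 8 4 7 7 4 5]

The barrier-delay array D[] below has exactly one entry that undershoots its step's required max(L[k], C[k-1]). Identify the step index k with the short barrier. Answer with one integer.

k=0 barrier L[0]=3→3c, D[0]=3 ok
k=1 barrier max(L[1]=9,C[0]=7)→9c, D[1]=9 ok
k=2 barrier max(L[2]=2,C[1]=8)→8c, D[2]=8 ok
k=3 barrier max(L[3]=4,C[2]=3)→4c, D[3]=4 ok
k=4 barrier max(L[4]=6,C[3]=8)→8c, D[4]=7 SHORT
k=5 barrier max(L[5]=7,C[4]=7)→7c, D[5]=7 ok
k=6 barrier max(L[6]=2,C[5]=4)→4c, D[6]=4 ok
k=7 barrier C[6]=5→5c, D[7]=5 ok

hazard at step 4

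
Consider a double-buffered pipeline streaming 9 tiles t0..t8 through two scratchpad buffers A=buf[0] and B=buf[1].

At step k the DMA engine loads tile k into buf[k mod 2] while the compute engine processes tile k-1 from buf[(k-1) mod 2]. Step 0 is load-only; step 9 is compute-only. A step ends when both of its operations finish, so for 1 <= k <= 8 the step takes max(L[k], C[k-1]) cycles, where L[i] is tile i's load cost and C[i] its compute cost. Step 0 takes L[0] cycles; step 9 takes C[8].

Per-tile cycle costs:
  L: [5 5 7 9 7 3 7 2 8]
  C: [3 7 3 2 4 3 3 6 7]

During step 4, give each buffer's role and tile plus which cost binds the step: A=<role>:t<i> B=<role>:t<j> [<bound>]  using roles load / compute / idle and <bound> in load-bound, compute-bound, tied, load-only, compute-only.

step 4: A=load:t4 B=compute:t3 [load-bound]

k=0 load=t0/5c comp=- wait=5 total=5
k=1 load=t1/5c comp=t0/3c wait=5 total=10
k=2 load=t2/7c comp=t1/7c wait=7 total=17
k=3 load=t3/9c comp=t2/3c wait=9 total=26
k=4 load=t4/7c comp=t3/2c wait=7 total=33
k=5 load=t5/3c comp=t4/4c wait=4 total=37
k=6 load=t6/7c comp=t5/3c wait=7 total=44
k=7 load=t7/2c comp=t6/3c wait=3 total=47
k=8 load=t8/8c comp=t7/6c wait=8 total=55
k=9 load=- comp=t8/7c wait=7 total=62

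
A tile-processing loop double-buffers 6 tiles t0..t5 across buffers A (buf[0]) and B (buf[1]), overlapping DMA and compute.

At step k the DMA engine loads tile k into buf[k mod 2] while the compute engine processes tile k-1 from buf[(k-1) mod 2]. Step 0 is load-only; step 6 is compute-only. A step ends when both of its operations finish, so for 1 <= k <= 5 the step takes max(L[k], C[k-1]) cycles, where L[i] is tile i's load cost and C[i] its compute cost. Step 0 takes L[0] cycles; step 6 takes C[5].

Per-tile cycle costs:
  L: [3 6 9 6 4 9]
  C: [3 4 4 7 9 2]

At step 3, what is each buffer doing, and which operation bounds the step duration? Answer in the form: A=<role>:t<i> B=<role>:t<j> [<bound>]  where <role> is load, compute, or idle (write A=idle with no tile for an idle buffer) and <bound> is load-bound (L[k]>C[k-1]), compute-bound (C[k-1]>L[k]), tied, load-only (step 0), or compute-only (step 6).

k=0 load=t0/3c comp=- wait=3 total=3
k=1 load=t1/6c comp=t0/3c wait=6 total=9
k=2 load=t2/9c comp=t1/4c wait=9 total=18
k=3 load=t3/6c comp=t2/4c wait=6 total=24
k=4 load=t4/4c comp=t3/7c wait=7 total=31
k=5 load=t5/9c comp=t4/9c wait=9 total=40
k=6 load=- comp=t5/2c wait=2 total=42

step 3: A=compute:t2 B=load:t3 [load-bound]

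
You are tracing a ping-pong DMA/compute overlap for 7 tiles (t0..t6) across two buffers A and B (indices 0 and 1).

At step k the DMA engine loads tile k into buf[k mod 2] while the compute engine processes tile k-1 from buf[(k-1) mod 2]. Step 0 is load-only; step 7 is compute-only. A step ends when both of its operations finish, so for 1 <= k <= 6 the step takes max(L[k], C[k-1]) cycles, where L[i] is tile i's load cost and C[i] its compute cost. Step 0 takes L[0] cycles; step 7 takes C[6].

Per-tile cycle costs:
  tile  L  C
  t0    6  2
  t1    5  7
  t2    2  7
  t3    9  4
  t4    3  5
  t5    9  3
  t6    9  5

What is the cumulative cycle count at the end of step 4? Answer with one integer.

end_cycle[4] = 31

[0] DMA t0→A (6c) ∥ CU idle ⇒ 6c, clock 6
[1] DMA t1→B (5c) ∥ CU A:t0 (2c) ⇒ 5c, clock 11
[2] DMA t2→A (2c) ∥ CU B:t1 (7c) ⇒ 7c, clock 18
[3] DMA t3→B (9c) ∥ CU A:t2 (7c) ⇒ 9c, clock 27
[4] DMA t4→A (3c) ∥ CU B:t3 (4c) ⇒ 4c, clock 31
[5] DMA t5→B (9c) ∥ CU A:t4 (5c) ⇒ 9c, clock 40
[6] DMA t6→A (9c) ∥ CU B:t5 (3c) ⇒ 9c, clock 49
[7] DMA idle ∥ CU A:t6 (5c) ⇒ 5c, clock 54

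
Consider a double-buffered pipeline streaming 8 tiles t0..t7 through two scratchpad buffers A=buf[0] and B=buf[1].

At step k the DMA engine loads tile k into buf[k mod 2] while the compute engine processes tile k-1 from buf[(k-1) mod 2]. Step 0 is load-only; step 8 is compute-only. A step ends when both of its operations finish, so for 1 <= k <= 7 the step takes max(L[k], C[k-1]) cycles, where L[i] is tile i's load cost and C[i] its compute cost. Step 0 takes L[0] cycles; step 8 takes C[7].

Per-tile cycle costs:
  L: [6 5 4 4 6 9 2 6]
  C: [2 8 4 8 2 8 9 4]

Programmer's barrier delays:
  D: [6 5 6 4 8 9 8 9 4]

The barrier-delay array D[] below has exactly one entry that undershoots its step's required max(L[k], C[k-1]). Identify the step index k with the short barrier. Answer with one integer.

k=0 barrier L[0]=6→6c, D[0]=6 ok
k=1 barrier max(L[1]=5,C[0]=2)→5c, D[1]=5 ok
k=2 barrier max(L[2]=4,C[1]=8)→8c, D[2]=6 SHORT
k=3 barrier max(L[3]=4,C[2]=4)→4c, D[3]=4 ok
k=4 barrier max(L[4]=6,C[3]=8)→8c, D[4]=8 ok
k=5 barrier max(L[5]=9,C[4]=2)→9c, D[5]=9 ok
k=6 barrier max(L[6]=2,C[5]=8)→8c, D[6]=8 ok
k=7 barrier max(L[7]=6,C[6]=9)→9c, D[7]=9 ok
k=8 barrier C[7]=4→4c, D[8]=4 ok

hazard at step 2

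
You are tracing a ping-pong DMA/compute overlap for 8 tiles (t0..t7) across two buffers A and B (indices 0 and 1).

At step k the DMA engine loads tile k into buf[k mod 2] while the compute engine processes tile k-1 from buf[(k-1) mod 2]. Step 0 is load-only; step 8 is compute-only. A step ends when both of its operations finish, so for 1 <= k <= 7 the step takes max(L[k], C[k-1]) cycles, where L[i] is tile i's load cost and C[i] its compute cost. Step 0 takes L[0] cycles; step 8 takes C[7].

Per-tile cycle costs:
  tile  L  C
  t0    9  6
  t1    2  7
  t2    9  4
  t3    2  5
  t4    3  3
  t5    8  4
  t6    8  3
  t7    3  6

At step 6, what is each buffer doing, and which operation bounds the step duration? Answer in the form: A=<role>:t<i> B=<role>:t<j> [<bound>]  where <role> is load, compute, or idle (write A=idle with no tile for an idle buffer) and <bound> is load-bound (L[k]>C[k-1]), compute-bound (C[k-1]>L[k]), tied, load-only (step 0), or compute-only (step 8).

step 6: A=load:t6 B=compute:t5 [load-bound]

k=0 load=t0/9c comp=- wait=9 total=9
k=1 load=t1/2c comp=t0/6c wait=6 total=15
k=2 load=t2/9c comp=t1/7c wait=9 total=24
k=3 load=t3/2c comp=t2/4c wait=4 total=28
k=4 load=t4/3c comp=t3/5c wait=5 total=33
k=5 load=t5/8c comp=t4/3c wait=8 total=41
k=6 load=t6/8c comp=t5/4c wait=8 total=49
k=7 load=t7/3c comp=t6/3c wait=3 total=52
k=8 load=- comp=t7/6c wait=6 total=58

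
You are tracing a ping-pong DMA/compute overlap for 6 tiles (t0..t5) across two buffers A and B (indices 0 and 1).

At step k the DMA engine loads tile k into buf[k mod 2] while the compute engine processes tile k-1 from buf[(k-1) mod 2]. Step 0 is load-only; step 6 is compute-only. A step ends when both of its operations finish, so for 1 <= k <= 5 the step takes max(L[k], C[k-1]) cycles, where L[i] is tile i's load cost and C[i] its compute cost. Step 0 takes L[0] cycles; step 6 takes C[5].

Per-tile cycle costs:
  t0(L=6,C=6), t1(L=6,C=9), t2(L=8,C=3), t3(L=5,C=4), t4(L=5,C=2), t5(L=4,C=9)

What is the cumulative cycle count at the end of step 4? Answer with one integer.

end_cycle[4] = 31

[0] DMA t0→A (6c) ∥ CU idle ⇒ 6c, clock 6
[1] DMA t1→B (6c) ∥ CU A:t0 (6c) ⇒ 6c, clock 12
[2] DMA t2→A (8c) ∥ CU B:t1 (9c) ⇒ 9c, clock 21
[3] DMA t3→B (5c) ∥ CU A:t2 (3c) ⇒ 5c, clock 26
[4] DMA t4→A (5c) ∥ CU B:t3 (4c) ⇒ 5c, clock 31
[5] DMA t5→B (4c) ∥ CU A:t4 (2c) ⇒ 4c, clock 35
[6] DMA idle ∥ CU B:t5 (9c) ⇒ 9c, clock 44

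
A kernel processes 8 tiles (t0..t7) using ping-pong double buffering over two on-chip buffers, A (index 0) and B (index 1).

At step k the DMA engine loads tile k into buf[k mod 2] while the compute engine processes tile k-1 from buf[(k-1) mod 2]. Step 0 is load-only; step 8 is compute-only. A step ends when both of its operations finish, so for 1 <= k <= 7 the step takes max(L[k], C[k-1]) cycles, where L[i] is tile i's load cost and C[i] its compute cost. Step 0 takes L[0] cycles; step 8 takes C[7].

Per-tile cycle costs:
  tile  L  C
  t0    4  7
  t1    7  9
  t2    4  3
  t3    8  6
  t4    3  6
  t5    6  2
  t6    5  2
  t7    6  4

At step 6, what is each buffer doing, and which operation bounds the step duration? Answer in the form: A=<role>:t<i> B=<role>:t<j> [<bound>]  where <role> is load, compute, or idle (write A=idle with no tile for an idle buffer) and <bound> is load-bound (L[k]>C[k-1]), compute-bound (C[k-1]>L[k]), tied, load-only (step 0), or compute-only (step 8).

step 6: A=load:t6 B=compute:t5 [load-bound]

k=0 load=t0/4c comp=- wait=4 total=4
k=1 load=t1/7c comp=t0/7c wait=7 total=11
k=2 load=t2/4c comp=t1/9c wait=9 total=20
k=3 load=t3/8c comp=t2/3c wait=8 total=28
k=4 load=t4/3c comp=t3/6c wait=6 total=34
k=5 load=t5/6c comp=t4/6c wait=6 total=40
k=6 load=t6/5c comp=t5/2c wait=5 total=45
k=7 load=t7/6c comp=t6/2c wait=6 total=51
k=8 load=- comp=t7/4c wait=4 total=55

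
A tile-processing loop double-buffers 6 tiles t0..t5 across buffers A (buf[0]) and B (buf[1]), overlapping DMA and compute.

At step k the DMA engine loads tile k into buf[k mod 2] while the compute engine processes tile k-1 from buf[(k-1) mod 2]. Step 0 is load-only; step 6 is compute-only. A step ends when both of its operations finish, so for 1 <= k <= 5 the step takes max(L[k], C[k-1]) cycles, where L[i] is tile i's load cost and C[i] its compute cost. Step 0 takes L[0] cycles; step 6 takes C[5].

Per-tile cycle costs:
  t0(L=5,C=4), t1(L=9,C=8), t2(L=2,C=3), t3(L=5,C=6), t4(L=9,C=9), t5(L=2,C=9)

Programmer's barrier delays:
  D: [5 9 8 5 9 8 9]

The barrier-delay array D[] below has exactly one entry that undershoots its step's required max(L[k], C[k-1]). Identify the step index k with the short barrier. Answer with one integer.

hazard at step 5

[0] required=L[0]=5=5 vs D=5 ok
[1] required=max(L[1]=9,C[0]=4)=9 vs D=9 ok
[2] required=max(L[2]=2,C[1]=8)=8 vs D=8 ok
[3] required=max(L[3]=5,C[2]=3)=5 vs D=5 ok
[4] required=max(L[4]=9,C[3]=6)=9 vs D=9 ok
[5] required=max(L[5]=2,C[4]=9)=9 vs D=8 SHORT
[6] required=C[5]=9=9 vs D=9 ok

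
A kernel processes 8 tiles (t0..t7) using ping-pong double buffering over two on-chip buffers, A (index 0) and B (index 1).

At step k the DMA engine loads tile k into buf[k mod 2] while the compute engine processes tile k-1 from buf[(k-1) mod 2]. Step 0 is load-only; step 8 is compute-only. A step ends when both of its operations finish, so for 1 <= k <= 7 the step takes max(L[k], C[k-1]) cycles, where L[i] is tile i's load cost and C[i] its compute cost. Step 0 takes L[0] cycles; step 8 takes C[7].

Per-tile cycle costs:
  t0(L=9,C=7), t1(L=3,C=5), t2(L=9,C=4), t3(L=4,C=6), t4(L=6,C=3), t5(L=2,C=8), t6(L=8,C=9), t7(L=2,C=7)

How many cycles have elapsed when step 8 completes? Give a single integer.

k=0 load=t0/9c comp=- wait=9 total=9
k=1 load=t1/3c comp=t0/7c wait=7 total=16
k=2 load=t2/9c comp=t1/5c wait=9 total=25
k=3 load=t3/4c comp=t2/4c wait=4 total=29
k=4 load=t4/6c comp=t3/6c wait=6 total=35
k=5 load=t5/2c comp=t4/3c wait=3 total=38
k=6 load=t6/8c comp=t5/8c wait=8 total=46
k=7 load=t7/2c comp=t6/9c wait=9 total=55
k=8 load=- comp=t7/7c wait=7 total=62

end_cycle[8] = 62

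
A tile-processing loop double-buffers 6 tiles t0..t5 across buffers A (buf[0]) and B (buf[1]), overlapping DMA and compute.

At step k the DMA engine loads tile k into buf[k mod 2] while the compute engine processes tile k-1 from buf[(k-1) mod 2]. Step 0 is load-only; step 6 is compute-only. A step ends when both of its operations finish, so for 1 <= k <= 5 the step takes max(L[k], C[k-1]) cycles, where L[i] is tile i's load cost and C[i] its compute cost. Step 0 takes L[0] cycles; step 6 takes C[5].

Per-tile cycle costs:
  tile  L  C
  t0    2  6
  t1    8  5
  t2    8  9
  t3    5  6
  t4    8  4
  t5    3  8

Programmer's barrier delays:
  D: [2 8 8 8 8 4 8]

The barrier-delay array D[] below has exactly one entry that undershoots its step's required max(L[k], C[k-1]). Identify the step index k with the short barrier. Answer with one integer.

step 0: need L[0]=2 = 2; D[0]=2 ok
step 1: need max(L[1]=8,C[0]=6) = 8; D[1]=8 ok
step 2: need max(L[2]=8,C[1]=5) = 8; D[2]=8 ok
step 3: need max(L[3]=5,C[2]=9) = 9; D[3]=8 SHORT
step 4: need max(L[4]=8,C[3]=6) = 8; D[4]=8 ok
step 5: need max(L[5]=3,C[4]=4) = 4; D[5]=4 ok
step 6: need C[5]=8 = 8; D[6]=8 ok

hazard at step 3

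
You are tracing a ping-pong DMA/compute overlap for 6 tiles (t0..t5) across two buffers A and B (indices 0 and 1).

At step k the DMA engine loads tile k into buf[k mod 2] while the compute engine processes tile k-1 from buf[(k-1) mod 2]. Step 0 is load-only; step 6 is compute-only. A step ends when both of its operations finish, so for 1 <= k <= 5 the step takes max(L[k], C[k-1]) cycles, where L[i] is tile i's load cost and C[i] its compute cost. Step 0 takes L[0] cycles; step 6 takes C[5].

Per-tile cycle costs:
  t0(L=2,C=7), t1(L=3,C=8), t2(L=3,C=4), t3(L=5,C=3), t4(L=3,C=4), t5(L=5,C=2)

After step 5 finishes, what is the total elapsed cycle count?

end_cycle[5] = 30

step 0: L[0]=2 → dur=2, Σ=2 | A=load:t0 B=idle [load-only]
step 1: L[1]=3 C[0]=7 → dur=7, Σ=9 | A=compute:t0 B=load:t1 [compute-bound]
step 2: L[2]=3 C[1]=8 → dur=8, Σ=17 | A=load:t2 B=compute:t1 [compute-bound]
step 3: L[3]=5 C[2]=4 → dur=5, Σ=22 | A=compute:t2 B=load:t3 [load-bound]
step 4: L[4]=3 C[3]=3 → dur=3, Σ=25 | A=load:t4 B=compute:t3 [tied]
step 5: L[5]=5 C[4]=4 → dur=5, Σ=30 | A=compute:t4 B=load:t5 [load-bound]
step 6: C[5]=2 → dur=2, Σ=32 | A=idle B=compute:t5 [compute-only]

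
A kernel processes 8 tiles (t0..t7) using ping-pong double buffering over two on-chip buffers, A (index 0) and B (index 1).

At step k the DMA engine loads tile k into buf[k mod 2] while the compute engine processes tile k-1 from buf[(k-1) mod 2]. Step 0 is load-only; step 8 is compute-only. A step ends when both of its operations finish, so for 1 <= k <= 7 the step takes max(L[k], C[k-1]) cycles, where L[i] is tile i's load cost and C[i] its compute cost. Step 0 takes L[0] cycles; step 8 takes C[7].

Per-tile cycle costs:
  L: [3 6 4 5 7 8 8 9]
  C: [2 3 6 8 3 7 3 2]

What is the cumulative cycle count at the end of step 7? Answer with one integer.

k=0 load=t0/3c comp=- wait=3 total=3
k=1 load=t1/6c comp=t0/2c wait=6 total=9
k=2 load=t2/4c comp=t1/3c wait=4 total=13
k=3 load=t3/5c comp=t2/6c wait=6 total=19
k=4 load=t4/7c comp=t3/8c wait=8 total=27
k=5 load=t5/8c comp=t4/3c wait=8 total=35
k=6 load=t6/8c comp=t5/7c wait=8 total=43
k=7 load=t7/9c comp=t6/3c wait=9 total=52
k=8 load=- comp=t7/2c wait=2 total=54

end_cycle[7] = 52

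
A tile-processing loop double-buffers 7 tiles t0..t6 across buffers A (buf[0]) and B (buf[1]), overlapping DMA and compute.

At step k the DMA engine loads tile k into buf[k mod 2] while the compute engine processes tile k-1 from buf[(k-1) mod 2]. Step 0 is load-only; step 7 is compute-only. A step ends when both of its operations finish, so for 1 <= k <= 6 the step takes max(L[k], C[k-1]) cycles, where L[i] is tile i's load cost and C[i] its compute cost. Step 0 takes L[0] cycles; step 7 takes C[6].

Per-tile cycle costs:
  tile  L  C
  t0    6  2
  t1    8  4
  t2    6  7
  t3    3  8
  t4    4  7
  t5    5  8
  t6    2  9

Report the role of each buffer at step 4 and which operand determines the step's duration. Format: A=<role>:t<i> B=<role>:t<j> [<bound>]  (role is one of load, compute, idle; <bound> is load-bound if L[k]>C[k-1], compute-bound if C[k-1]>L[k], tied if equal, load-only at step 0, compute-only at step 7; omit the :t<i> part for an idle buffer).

step 4: A=load:t4 B=compute:t3 [compute-bound]

  0. 6=6c; end=6; A:t0 B:-
  1. max(8,2)=8c; end=14; A:t0 B:t1
  2. max(6,4)=6c; end=20; A:t2 B:t1
  3. max(3,7)=7c; end=27; A:t2 B:t3
  4. max(4,8)=8c; end=35; A:t4 B:t3
  5. max(5,7)=7c; end=42; A:t4 B:t5
  6. max(2,8)=8c; end=50; A:t6 B:t5
  7. 9=9c; end=59; A:t6 B:t5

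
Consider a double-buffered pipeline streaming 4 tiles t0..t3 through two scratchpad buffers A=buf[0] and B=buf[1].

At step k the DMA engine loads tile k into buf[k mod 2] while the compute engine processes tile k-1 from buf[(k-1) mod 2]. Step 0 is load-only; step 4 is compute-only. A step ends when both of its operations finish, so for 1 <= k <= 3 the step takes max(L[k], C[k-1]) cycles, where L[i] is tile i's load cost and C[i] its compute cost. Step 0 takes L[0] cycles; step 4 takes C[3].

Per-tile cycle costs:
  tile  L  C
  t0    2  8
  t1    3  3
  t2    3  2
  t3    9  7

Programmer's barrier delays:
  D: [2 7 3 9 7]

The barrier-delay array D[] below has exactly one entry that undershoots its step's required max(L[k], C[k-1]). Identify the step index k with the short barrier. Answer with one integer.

hazard at step 1

step 0: need L[0]=2 = 2; D[0]=2 ok
step 1: need max(L[1]=3,C[0]=8) = 8; D[1]=7 SHORT
step 2: need max(L[2]=3,C[1]=3) = 3; D[2]=3 ok
step 3: need max(L[3]=9,C[2]=2) = 9; D[3]=9 ok
step 4: need C[3]=7 = 7; D[4]=7 ok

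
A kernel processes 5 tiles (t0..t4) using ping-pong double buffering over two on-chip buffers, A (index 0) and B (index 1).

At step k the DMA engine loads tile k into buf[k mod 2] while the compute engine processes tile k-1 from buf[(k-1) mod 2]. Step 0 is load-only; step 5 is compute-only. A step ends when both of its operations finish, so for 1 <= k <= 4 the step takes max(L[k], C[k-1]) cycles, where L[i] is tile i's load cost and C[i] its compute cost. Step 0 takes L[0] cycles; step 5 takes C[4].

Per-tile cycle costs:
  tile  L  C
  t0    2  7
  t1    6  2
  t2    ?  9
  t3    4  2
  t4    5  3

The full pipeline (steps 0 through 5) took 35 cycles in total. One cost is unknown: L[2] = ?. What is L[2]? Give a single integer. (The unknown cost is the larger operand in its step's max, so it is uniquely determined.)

step 0 | dur = L[0]=2 = 2
step 1 | dur = max(L[1]=6, C[0]=7) = 7
step 2 | dur = max(L[2]=?, C[1]=2) = L[2]  (unknown; binding)
step 3 | dur = max(L[3]=4, C[2]=9) = 9
step 4 | dur = max(L[4]=5, C[3]=2) = 5
step 5 | dur = C[4]=3 = 3
sum of known step durations = 26
dur[2] = total - known = 35 - 26 = 9
L[2] is the binding max in step 2, so L[2] = dur[2] = 9

L[2] = 9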